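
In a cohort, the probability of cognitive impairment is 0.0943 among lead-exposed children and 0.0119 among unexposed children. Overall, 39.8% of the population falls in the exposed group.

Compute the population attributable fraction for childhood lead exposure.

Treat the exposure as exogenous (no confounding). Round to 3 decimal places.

Let p₁ = 0.0943, p₀ = 0.0119.
Overall risk P(Y=1) = π·p₁ + (1−π)·p₀ = 0.398×0.0943 + 0.602×0.0119 = 0.044695.
Under exogeneity, PAF = [P(Y=1) − p₀] / P(Y=1).
PAF = (0.044695 − 0.0119) / 0.044695 ≈ 0.7338

PAF ≈ 0.734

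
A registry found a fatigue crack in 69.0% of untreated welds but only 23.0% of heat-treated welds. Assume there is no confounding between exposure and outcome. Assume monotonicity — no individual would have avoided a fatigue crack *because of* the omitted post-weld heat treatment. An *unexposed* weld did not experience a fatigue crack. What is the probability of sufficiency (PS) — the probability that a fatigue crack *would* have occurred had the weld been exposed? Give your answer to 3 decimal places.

PS ≈ 0.597

p₁ = 0.69, p₀ = 0.23.
Under exogeneity and monotonicity, PS = (p₁ − p₀) / (1 − p₀).
PS = (0.69 − 0.23) / (1 − 0.23) = 0.46 / 0.77 ≈ 0.5974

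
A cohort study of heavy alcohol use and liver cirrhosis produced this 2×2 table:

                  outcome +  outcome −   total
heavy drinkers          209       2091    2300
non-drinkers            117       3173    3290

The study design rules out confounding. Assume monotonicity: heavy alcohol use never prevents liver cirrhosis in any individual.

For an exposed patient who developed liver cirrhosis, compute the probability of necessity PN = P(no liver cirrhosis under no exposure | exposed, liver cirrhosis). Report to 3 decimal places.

PN ≈ 0.609

p₁ = P(outcome | exposed) = 209/2300 = 0.09087
p₀ = P(outcome | unexposed) = 117/3290 = 0.035562
Under exogeneity and monotonicity, PN = (p₁ − p₀) / p₁.
PN = (0.09087 − 0.035562) / 0.09087 = 0.055307 / 0.09087 ≈ 0.6086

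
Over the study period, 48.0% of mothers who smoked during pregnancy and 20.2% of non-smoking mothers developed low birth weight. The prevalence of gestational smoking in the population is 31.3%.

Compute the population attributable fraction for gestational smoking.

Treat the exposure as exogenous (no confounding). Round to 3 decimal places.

PAF ≈ 0.301

p₁ = 0.48, p₀ = 0.202.
Overall risk P(Y=1) = π·p₁ + (1−π)·p₀ = 0.313×0.48 + 0.687×0.202 = 0.28901.
Under exogeneity, PAF = [P(Y=1) − p₀] / P(Y=1).
PAF = (0.28901 − 0.202) / 0.28901 ≈ 0.3011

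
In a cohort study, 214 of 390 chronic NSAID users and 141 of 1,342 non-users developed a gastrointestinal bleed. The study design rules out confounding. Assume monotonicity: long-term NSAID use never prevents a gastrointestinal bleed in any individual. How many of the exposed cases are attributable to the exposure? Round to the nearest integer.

p₁ = P(outcome | exposed) = 214/390 = 0.54872
p₀ = P(outcome | unexposed) = 141/1342 = 0.10507
PN = (p₁ − p₀)/p₁ = (0.54872 − 0.10507) / 0.54872 ≈ 0.80852.
Attributable cases ≈ PN × (exposed cases) = 0.80852 × 214 ≈ 173.02.

about 173 cases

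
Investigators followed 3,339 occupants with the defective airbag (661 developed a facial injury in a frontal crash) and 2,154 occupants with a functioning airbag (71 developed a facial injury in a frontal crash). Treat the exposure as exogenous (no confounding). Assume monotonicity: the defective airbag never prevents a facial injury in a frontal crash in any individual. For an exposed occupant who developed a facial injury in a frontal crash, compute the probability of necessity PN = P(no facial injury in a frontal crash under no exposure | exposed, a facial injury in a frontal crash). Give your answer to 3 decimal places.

PN ≈ 0.833

p₁ = P(outcome | exposed) = 661/3339 = 0.19796
p₀ = P(outcome | unexposed) = 71/2154 = 0.032962
Under exogeneity and monotonicity, PN = (p₁ − p₀) / p₁.
PN = (0.19796 − 0.032962) / 0.19796 = 0.165 / 0.19796 ≈ 0.8335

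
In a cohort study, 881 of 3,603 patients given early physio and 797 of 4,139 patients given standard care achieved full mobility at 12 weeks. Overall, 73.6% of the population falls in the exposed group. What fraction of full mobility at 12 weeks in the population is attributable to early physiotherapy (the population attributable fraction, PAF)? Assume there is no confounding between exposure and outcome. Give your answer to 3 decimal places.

p₁ = P(outcome | exposed) = 881/3603 = 0.24452
p₀ = P(outcome | unexposed) = 797/4139 = 0.19256
Overall risk P(Y=1) = π·p₁ + (1−π)·p₀ = 0.736×0.24452 + 0.264×0.19256 = 0.2308.
Under exogeneity, PAF = [P(Y=1) − p₀] / P(Y=1).
PAF = (0.2308 − 0.19256) / 0.2308 ≈ 0.1657

PAF ≈ 0.166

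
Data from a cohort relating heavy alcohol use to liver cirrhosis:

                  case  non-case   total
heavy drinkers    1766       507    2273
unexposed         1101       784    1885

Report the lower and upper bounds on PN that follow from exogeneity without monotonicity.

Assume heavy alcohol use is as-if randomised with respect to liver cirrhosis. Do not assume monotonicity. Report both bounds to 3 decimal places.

0.248 ≤ PN ≤ 0.535

p₁ = P(outcome | exposed) = 1766/2273 = 0.77695
p₀ = P(outcome | unexposed) = 1101/1885 = 0.58408
Under exogeneity alone the bounds on PN are max{0,(p₁−p₀)/p₁} ≤ PN ≤ min{1,(1−p₀)/p₁}.
  lower = (p₁ − p₀)/p₁ = 0.19286 / 0.77695 ≈ 0.2482
  upper = min{1, (1 − p₀)/p₁} = 0.41592 / 0.77695 ≈ 0.5353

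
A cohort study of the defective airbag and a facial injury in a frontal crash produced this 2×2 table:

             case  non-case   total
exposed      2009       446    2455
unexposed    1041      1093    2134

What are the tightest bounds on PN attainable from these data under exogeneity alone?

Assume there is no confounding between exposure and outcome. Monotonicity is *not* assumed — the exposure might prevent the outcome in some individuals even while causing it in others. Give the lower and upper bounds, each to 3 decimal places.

p₁ = P(outcome | exposed) = 2009/2455 = 0.81833
p₀ = P(outcome | unexposed) = 1041/2134 = 0.48782
Under exogeneity alone the bounds on PN are max{0,(p₁−p₀)/p₁} ≤ PN ≤ min{1,(1−p₀)/p₁}.
  lower = (p₁ − p₀)/p₁ = 0.33051 / 0.81833 ≈ 0.4039
  upper = min{1, (1 − p₀)/p₁} = 0.51218 / 0.81833 ≈ 0.6259

0.404 ≤ PN ≤ 0.626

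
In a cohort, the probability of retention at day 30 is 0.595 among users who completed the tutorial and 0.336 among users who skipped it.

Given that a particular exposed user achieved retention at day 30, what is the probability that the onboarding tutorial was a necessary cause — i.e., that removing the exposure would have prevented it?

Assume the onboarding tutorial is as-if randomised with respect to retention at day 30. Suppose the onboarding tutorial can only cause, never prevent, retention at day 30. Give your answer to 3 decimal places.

PN ≈ 0.435

Let p₁ = 0.595, p₀ = 0.336.
Under exogeneity and monotonicity, PN = (p₁ − p₀) / p₁.
PN = (0.595 − 0.336) / 0.595 = 0.259 / 0.595 ≈ 0.4353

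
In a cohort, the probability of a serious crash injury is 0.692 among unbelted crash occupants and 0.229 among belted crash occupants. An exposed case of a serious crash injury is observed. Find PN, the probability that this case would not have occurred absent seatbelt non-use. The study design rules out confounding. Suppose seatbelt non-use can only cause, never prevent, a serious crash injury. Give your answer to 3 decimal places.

PN ≈ 0.669

Let p₁ = 0.692, p₀ = 0.229.
Under exogeneity and monotonicity, PN = (p₁ − p₀) / p₁.
PN = (0.692 − 0.229) / 0.692 = 0.463 / 0.692 ≈ 0.6691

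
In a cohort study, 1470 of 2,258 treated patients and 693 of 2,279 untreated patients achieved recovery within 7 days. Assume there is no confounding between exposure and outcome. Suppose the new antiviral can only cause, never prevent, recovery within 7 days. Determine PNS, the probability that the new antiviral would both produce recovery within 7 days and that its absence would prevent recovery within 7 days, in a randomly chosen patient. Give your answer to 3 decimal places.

p₁ = P(outcome | exposed) = 1470/2258 = 0.65102
p₀ = P(outcome | unexposed) = 693/2279 = 0.30408
Under exogeneity and monotonicity, PNS = p₁ − p₀.
PNS = 0.65102 − 0.30408 = 0.34694

PNS ≈ 0.347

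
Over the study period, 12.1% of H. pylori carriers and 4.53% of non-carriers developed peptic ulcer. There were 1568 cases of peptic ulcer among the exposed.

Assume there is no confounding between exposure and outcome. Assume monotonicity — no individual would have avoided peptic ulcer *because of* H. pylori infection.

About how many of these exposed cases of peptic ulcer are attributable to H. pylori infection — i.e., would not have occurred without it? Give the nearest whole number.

about 981 cases

p₁ = 0.121, p₀ = 0.0453.
PN = (p₁ − p₀)/p₁ = (0.121 − 0.0453) / 0.121 ≈ 0.62562.
Attributable cases ≈ PN × (exposed cases) = 0.62562 × 1568 ≈ 980.97.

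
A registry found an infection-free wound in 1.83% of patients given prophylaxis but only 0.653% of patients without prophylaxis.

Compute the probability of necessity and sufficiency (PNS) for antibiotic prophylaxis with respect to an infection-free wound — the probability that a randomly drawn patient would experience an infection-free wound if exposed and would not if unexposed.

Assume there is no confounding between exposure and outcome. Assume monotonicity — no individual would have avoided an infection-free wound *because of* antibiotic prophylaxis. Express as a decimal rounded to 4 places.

p₁ = 0.0183, p₀ = 0.00653.
Under exogeneity and monotonicity, PNS = p₁ − p₀.
PNS = 0.0183 − 0.00653 = 0.01177

PNS ≈ 0.0118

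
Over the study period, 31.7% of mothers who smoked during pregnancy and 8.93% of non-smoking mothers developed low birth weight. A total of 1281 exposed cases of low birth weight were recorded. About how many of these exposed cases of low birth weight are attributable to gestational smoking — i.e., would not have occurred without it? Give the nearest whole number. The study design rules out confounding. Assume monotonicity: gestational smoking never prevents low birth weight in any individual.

p₁ = 0.317, p₀ = 0.0893.
PN = (p₁ − p₀)/p₁ = (0.317 − 0.0893) / 0.317 ≈ 0.71830.
Attributable cases ≈ PN × (exposed cases) = 0.71830 × 1281 ≈ 920.14.

about 920 cases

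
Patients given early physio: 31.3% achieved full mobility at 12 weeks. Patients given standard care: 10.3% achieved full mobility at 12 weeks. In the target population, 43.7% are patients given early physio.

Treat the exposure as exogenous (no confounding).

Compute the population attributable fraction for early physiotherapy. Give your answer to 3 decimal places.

PAF ≈ 0.471

p₁ = 0.313, p₀ = 0.103.
Overall risk P(Y=1) = π·p₁ + (1−π)·p₀ = 0.437×0.313 + 0.563×0.103 = 0.19477.
Under exogeneity, PAF = [P(Y=1) − p₀] / P(Y=1).
PAF = (0.19477 − 0.103) / 0.19477 ≈ 0.4712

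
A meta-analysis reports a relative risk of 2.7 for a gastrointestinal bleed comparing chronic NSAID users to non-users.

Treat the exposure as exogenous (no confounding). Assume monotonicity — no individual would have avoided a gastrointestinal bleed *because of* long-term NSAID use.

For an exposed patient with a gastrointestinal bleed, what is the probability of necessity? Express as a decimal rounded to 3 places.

PN ≈ 0.630

Under exogeneity and monotonicity, PN = (RR − 1) / RR = 1 − 1/RR.
PN = (2.7 − 1) / 2.7 = 1.7 / 2.7 ≈ 0.6296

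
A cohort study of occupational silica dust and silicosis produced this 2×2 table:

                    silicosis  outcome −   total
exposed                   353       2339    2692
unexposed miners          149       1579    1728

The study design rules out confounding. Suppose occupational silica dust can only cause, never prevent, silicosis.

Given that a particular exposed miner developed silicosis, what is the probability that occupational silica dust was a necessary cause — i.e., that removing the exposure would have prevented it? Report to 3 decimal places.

p₁ = P(outcome | exposed) = 353/2692 = 0.13113
p₀ = P(outcome | unexposed) = 149/1728 = 0.086227
Under exogeneity and monotonicity, PN = (p₁ − p₀)/p₁.
PN = (0.13113 − 0.086227) / 0.13113 ≈ 0.3424

PN ≈ 0.342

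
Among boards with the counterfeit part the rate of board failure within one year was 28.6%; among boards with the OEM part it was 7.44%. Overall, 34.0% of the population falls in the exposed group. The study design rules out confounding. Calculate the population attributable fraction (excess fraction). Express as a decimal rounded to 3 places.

PAF ≈ 0.492

p₁ = 0.286, p₀ = 0.0744.
Overall risk P(Y=1) = π·p₁ + (1−π)·p₀ = 0.34×0.286 + 0.66×0.0744 = 0.14634.
Under exogeneity, PAF = [P(Y=1) − p₀] / P(Y=1).
PAF = (0.14634 − 0.0744) / 0.14634 ≈ 0.4916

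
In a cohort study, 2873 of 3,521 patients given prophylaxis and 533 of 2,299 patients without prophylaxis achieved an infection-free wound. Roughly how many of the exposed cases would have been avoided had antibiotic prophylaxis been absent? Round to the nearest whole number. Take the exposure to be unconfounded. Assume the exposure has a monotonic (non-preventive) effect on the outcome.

p₁ = P(outcome | exposed) = 2873/3521 = 0.81596
p₀ = P(outcome | unexposed) = 533/2299 = 0.23184
PN = (p₁ − p₀)/p₁ = (0.81596 − 0.23184) / 0.81596 ≈ 0.71587.
Attributable cases ≈ PN × (exposed cases) = 0.71587 × 2873 ≈ 2056.69.

about 2057 cases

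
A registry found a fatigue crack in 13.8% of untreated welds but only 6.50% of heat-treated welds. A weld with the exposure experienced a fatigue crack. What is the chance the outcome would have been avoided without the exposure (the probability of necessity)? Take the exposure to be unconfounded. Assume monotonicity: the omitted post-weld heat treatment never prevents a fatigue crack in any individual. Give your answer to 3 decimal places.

p₁ = 0.138, p₀ = 0.065.
Under exogeneity and monotonicity, PN = (p₁ − p₀) / p₁.
PN = (0.138 − 0.065) / 0.138 = 0.073 / 0.138 ≈ 0.5290

PN ≈ 0.529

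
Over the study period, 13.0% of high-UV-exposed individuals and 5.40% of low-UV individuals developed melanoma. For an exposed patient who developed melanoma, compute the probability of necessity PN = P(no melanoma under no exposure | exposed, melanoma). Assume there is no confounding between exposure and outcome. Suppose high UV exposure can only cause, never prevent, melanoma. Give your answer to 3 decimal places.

PN ≈ 0.585

p₁ = 0.13, p₀ = 0.054.
Under exogeneity and monotonicity, PN = (p₁ − p₀) / p₁.
PN = (0.13 − 0.054) / 0.13 = 0.076 / 0.13 ≈ 0.5846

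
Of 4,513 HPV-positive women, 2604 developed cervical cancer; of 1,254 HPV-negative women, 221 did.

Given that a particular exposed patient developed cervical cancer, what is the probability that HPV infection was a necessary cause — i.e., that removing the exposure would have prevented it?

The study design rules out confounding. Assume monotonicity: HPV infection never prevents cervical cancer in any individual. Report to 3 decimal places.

p₁ = P(outcome | exposed) = 2604/4513 = 0.577
p₀ = P(outcome | unexposed) = 221/1254 = 0.17624
Under exogeneity and monotonicity, PN = (p₁ − p₀) / p₁.
PN = (0.577 − 0.17624) / 0.577 = 0.40076 / 0.577 ≈ 0.6946

PN ≈ 0.695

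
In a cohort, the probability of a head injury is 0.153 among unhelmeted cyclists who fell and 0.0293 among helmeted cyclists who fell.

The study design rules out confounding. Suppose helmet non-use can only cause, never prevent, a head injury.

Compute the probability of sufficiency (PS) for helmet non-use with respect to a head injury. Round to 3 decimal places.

Let p₁ = 0.153, p₀ = 0.0293.
Under exogeneity and monotonicity, PS = (p₁ − p₀) / (1 − p₀).
PS = (0.153 − 0.0293) / (1 − 0.0293) = 0.1237 / 0.9707 ≈ 0.1274

PS ≈ 0.127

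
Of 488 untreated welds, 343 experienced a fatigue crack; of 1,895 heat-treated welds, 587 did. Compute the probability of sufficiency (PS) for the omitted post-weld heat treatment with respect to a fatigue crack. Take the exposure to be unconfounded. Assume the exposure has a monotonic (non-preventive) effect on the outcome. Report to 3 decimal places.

p₁ = P(outcome | exposed) = 343/488 = 0.70287
p₀ = P(outcome | unexposed) = 587/1895 = 0.30976
Under exogeneity and monotonicity, PS = (p₁ − p₀) / (1 − p₀).
PS = (0.70287 − 0.30976) / (1 − 0.30976) = 0.39311 / 0.69024 ≈ 0.5695

PS ≈ 0.570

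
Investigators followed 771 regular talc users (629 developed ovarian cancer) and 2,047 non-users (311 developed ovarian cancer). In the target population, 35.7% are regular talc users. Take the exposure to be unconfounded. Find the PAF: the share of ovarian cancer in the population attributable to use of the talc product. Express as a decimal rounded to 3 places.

PAF ≈ 0.609

p₁ = P(outcome | exposed) = 629/771 = 0.81582
p₀ = P(outcome | unexposed) = 311/2047 = 0.15193
Overall risk P(Y=1) = π·p₁ + (1−π)·p₀ = 0.357×0.81582 + 0.643×0.15193 = 0.38894.
Under exogeneity, PAF = [P(Y=1) − p₀] / P(Y=1).
PAF = (0.38894 − 0.15193) / 0.38894 ≈ 0.6094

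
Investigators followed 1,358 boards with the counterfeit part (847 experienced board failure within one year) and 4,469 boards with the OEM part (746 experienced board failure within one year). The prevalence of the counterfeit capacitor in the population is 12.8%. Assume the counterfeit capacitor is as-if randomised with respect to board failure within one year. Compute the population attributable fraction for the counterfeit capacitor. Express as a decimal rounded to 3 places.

p₁ = P(outcome | exposed) = 847/1358 = 0.62371
p₀ = P(outcome | unexposed) = 746/4469 = 0.16693
Overall risk P(Y=1) = π·p₁ + (1−π)·p₀ = 0.128×0.62371 + 0.872×0.16693 = 0.2254.
Under exogeneity, PAF = [P(Y=1) − p₀] / P(Y=1).
PAF = (0.2254 − 0.16693) / 0.2254 ≈ 0.2594

PAF ≈ 0.259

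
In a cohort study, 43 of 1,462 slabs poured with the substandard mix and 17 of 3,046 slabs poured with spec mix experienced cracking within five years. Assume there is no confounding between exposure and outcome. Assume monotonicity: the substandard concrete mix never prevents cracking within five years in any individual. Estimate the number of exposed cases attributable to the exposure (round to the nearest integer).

about 35 cases

p₁ = P(outcome | exposed) = 43/1462 = 0.029412
p₀ = P(outcome | unexposed) = 17/3046 = 0.0055811
PN = (p₁ − p₀)/p₁ = (0.029412 − 0.0055811) / 0.029412 ≈ 0.81024.
Attributable cases ≈ PN × (exposed cases) = 0.81024 × 43 ≈ 34.84.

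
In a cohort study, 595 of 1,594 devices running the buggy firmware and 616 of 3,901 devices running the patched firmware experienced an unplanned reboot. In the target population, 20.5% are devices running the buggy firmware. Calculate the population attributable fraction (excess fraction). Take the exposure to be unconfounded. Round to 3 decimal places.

p₁ = P(outcome | exposed) = 595/1594 = 0.37327
p₀ = P(outcome | unexposed) = 616/3901 = 0.15791
Overall risk P(Y=1) = π·p₁ + (1−π)·p₀ = 0.205×0.37327 + 0.795×0.15791 = 0.20206.
Under exogeneity, PAF = [P(Y=1) − p₀] / P(Y=1).
PAF = (0.20206 − 0.15791) / 0.20206 ≈ 0.2185

PAF ≈ 0.219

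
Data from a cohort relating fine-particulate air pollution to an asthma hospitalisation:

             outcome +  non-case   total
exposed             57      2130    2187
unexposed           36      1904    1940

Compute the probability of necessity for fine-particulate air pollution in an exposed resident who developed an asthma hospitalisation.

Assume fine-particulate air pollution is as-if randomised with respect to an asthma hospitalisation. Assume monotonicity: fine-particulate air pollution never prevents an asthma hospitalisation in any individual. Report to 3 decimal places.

p₁ = P(outcome | exposed) = 57/2187 = 0.026063
p₀ = P(outcome | unexposed) = 36/1940 = 0.018557
Under exogeneity and monotonicity, PN = (p₁ − p₀) / p₁.
PN = (0.026063 − 0.018557) / 0.026063 = 0.0075064 / 0.026063 ≈ 0.2880

PN ≈ 0.288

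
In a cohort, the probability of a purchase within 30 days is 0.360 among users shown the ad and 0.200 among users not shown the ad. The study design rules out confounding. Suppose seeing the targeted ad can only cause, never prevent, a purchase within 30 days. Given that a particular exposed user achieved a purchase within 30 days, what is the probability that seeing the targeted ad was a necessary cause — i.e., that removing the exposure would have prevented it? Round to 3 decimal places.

Let p₁ = 0.36, p₀ = 0.2.
Under exogeneity and monotonicity, PN = (p₁ − p₀) / p₁.
PN = (0.36 − 0.2) / 0.36 = 0.16 / 0.36 ≈ 0.4444

PN ≈ 0.444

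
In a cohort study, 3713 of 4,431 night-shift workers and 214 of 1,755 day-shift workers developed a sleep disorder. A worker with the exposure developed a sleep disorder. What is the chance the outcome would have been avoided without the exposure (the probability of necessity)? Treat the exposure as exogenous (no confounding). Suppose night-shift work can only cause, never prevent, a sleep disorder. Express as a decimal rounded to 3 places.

PN ≈ 0.854

p₁ = P(outcome | exposed) = 3713/4431 = 0.83796
p₀ = P(outcome | unexposed) = 214/1755 = 0.12194
Under exogeneity and monotonicity, PN = (p₁ − p₀) / p₁.
PN = (0.83796 − 0.12194) / 0.83796 = 0.71602 / 0.83796 ≈ 0.8545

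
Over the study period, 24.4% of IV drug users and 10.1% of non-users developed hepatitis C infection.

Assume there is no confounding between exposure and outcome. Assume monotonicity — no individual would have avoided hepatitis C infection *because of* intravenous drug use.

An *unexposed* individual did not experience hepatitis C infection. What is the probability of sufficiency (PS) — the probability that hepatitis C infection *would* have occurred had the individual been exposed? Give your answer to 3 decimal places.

p₁ = 0.244, p₀ = 0.101.
Under exogeneity and monotonicity, PS = (p₁ − p₀) / (1 − p₀).
PS = (0.244 − 0.101) / (1 − 0.101) = 0.143 / 0.899 ≈ 0.1591

PS ≈ 0.159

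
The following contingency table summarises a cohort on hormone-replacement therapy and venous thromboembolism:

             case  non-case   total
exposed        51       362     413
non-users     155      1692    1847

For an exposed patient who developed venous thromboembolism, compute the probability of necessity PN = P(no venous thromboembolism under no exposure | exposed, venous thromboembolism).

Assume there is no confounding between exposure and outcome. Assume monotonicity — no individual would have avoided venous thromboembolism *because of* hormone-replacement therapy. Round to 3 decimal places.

PN ≈ 0.320

p₁ = P(outcome | exposed) = 51/413 = 0.12349
p₀ = P(outcome | unexposed) = 155/1847 = 0.08392
Under exogeneity and monotonicity, PN = (p₁ − p₀)/p₁.
PN = (0.12349 − 0.08392) / 0.12349 ≈ 0.3204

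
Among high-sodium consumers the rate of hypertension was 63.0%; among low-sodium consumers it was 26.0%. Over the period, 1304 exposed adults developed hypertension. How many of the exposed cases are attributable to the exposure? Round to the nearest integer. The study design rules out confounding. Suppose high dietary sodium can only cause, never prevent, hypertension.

about 766 cases

p₁ = 0.63, p₀ = 0.26.
PN = (p₁ − p₀)/p₁ = (0.63 − 0.26) / 0.63 ≈ 0.58730.
Attributable cases ≈ PN × (exposed cases) = 0.58730 × 1304 ≈ 765.84.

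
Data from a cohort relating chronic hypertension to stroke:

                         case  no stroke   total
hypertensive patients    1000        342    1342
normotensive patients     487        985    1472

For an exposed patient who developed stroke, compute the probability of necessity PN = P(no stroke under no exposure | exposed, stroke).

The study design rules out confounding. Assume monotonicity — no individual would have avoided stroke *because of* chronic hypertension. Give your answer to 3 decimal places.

p₁ = P(outcome | exposed) = 1000/1342 = 0.74516
p₀ = P(outcome | unexposed) = 487/1472 = 0.33084
Under exogeneity and monotonicity, PN = (p₁ − p₀)/p₁.
PN = (0.74516 − 0.33084) / 0.74516 ≈ 0.5560

PN ≈ 0.556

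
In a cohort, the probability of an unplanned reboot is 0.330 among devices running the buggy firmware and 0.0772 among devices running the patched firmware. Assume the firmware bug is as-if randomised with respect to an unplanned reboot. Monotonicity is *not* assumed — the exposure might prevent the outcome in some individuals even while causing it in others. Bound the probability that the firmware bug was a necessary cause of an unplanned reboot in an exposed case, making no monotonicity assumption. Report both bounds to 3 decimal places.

0.766 ≤ PN ≤ 1.000

Let p₁ = 0.33, p₀ = 0.0772.
Under exogeneity alone the bounds on PN are max{0,(p₁−p₀)/p₁} ≤ PN ≤ min{1,(1−p₀)/p₁}.
  lower = (p₁ − p₀)/p₁ = 0.2528 / 0.33 ≈ 0.7661
  upper = min{1, (1 − p₀)/p₁} = 0.9228 / 0.33 ≈ 2.7964 → capped at 1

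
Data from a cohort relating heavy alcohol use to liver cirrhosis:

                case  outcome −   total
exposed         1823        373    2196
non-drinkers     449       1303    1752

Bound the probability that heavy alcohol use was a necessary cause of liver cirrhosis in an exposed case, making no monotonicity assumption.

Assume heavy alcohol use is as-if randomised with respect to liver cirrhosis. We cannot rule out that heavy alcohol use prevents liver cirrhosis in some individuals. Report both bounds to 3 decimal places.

p₁ = P(outcome | exposed) = 1823/2196 = 0.83015
p₀ = P(outcome | unexposed) = 449/1752 = 0.25628
Under exogeneity alone the bounds on PN are max{0,(p₁−p₀)/p₁} ≤ PN ≤ min{1,(1−p₀)/p₁}.
  lower = (p₁ − p₀)/p₁ = 0.57387 / 0.83015 ≈ 0.6913
  upper = min{1, (1 − p₀)/p₁} = 0.74372 / 0.83015 ≈ 0.8959

0.691 ≤ PN ≤ 0.896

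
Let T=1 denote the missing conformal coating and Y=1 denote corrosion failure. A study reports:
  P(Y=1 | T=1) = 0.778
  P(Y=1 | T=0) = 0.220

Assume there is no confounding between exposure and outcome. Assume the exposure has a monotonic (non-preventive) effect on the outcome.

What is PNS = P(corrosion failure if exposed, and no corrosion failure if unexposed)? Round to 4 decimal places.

PNS ≈ 0.5580

Let p₁ = 0.778, p₀ = 0.22.
Under exogeneity and monotonicity, PNS = p₁ − p₀.
PNS = 0.778 − 0.22 = 0.558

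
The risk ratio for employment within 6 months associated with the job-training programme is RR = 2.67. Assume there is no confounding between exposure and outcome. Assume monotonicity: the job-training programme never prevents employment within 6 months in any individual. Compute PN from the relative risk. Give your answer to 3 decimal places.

PN ≈ 0.625

Under exogeneity and monotonicity, PN = (RR − 1) / RR = 1 − 1/RR.
PN = (2.67 − 1) / 2.67 = 1.67 / 2.67 ≈ 0.6255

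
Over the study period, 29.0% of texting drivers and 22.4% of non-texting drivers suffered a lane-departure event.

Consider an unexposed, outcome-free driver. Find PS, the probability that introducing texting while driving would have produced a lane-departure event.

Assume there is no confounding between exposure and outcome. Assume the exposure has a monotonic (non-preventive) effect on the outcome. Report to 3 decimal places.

PS ≈ 0.085

p₁ = 0.29, p₀ = 0.224.
Under exogeneity and monotonicity, PS = (p₁ − p₀) / (1 − p₀).
PS = (0.29 − 0.224) / (1 − 0.224) = 0.066 / 0.776 ≈ 0.0851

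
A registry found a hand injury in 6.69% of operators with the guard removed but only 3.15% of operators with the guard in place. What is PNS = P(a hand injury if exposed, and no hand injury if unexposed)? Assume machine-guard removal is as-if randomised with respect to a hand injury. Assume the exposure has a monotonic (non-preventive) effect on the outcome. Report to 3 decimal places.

PNS ≈ 0.035

p₁ = 0.0669, p₀ = 0.0315.
Under exogeneity and monotonicity, PNS = p₁ − p₀.
PNS = 0.0669 − 0.0315 = 0.0354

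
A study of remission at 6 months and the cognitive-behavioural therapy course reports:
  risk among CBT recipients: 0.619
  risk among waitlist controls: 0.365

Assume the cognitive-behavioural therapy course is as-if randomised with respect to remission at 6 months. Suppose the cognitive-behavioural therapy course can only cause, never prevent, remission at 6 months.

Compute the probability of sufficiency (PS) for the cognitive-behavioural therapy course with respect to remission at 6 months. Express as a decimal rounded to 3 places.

PS ≈ 0.400

Let p₁ = 0.619, p₀ = 0.365.
Under exogeneity and monotonicity, PS = (p₁ − p₀) / (1 − p₀).
PS = (0.619 − 0.365) / (1 − 0.365) = 0.254 / 0.635 ≈ 0.4000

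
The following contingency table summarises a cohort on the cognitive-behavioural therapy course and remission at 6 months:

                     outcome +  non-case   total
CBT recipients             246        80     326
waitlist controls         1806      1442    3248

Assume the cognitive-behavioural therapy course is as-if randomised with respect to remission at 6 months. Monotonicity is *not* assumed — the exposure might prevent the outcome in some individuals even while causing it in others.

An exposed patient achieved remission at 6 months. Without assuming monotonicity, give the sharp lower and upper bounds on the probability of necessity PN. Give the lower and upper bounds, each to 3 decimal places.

0.263 ≤ PN ≤ 0.588

p₁ = P(outcome | exposed) = 246/326 = 0.7546
p₀ = P(outcome | unexposed) = 1806/3248 = 0.55603
Under exogeneity alone the bounds on PN are max{0,(p₁−p₀)/p₁} ≤ PN ≤ min{1,(1−p₀)/p₁}.
  lower = (p₁ − p₀)/p₁ = 0.19857 / 0.7546 ≈ 0.2631
  upper = min{1, (1 − p₀)/p₁} = 0.44397 / 0.7546 ≈ 0.5883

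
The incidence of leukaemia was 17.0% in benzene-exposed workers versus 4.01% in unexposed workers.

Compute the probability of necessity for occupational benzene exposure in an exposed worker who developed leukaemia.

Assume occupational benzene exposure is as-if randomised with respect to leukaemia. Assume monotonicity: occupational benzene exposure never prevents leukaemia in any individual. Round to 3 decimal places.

PN ≈ 0.764

p₁ = 0.17, p₀ = 0.0401.
Under exogeneity and monotonicity, PN = (p₁ − p₀) / p₁.
PN = (0.17 − 0.0401) / 0.17 = 0.1299 / 0.17 ≈ 0.7641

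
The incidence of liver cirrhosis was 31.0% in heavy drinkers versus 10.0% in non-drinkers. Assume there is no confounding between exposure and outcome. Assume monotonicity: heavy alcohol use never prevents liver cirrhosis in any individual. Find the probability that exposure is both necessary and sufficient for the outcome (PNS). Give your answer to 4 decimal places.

p₁ = 0.31, p₀ = 0.1.
Under exogeneity and monotonicity, PNS = p₁ − p₀.
PNS = 0.31 − 0.1 = 0.21

PNS ≈ 0.2100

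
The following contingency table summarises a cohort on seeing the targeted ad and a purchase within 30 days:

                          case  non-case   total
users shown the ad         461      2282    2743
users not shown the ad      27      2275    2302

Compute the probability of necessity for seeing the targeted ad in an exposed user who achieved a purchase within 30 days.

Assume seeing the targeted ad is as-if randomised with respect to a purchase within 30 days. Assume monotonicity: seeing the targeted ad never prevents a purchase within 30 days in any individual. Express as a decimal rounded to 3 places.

p₁ = P(outcome | exposed) = 461/2743 = 0.16806
p₀ = P(outcome | unexposed) = 27/2302 = 0.011729
Under exogeneity and monotonicity, PN = (p₁ − p₀)/p₁.
PN = (0.16806 − 0.011729) / 0.16806 ≈ 0.9302

PN ≈ 0.930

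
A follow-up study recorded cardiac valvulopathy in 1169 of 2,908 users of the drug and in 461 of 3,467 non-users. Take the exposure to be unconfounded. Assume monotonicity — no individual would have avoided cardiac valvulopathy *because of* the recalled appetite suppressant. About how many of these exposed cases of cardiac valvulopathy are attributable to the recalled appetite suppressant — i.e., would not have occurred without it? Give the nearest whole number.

p₁ = P(outcome | exposed) = 1169/2908 = 0.40199
p₀ = P(outcome | unexposed) = 461/3467 = 0.13297
PN = (p₁ − p₀)/p₁ = (0.40199 − 0.13297) / 0.40199 ≈ 0.66923.
Attributable cases ≈ PN × (exposed cases) = 0.66923 × 1169 ≈ 782.33.

about 782 cases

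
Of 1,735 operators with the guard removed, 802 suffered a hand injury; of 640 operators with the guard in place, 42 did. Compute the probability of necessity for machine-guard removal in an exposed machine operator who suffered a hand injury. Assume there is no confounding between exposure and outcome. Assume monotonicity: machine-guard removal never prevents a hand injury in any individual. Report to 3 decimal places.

p₁ = P(outcome | exposed) = 802/1735 = 0.46225
p₀ = P(outcome | unexposed) = 42/640 = 0.065625
Under exogeneity and monotonicity, PN = (p₁ − p₀) / p₁.
PN = (0.46225 − 0.065625) / 0.46225 = 0.39662 / 0.46225 ≈ 0.8580

PN ≈ 0.858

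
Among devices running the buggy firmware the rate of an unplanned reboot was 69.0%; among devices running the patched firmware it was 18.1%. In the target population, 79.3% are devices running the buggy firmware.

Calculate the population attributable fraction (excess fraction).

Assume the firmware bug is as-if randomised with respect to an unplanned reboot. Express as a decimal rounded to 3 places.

p₁ = 0.69, p₀ = 0.181.
Overall risk P(Y=1) = π·p₁ + (1−π)·p₀ = 0.793×0.69 + 0.207×0.181 = 0.58464.
Under exogeneity, PAF = [P(Y=1) − p₀] / P(Y=1).
PAF = (0.58464 − 0.181) / 0.58464 ≈ 0.6904

PAF ≈ 0.690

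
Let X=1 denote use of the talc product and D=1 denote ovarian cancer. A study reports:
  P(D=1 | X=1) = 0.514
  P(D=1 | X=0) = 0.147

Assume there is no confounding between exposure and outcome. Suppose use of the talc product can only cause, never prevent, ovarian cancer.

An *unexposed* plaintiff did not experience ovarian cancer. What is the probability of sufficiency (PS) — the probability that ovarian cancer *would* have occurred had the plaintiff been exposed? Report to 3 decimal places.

PS ≈ 0.430

Let p₁ = 0.514, p₀ = 0.147.
Under exogeneity and monotonicity, PS = (p₁ − p₀) / (1 − p₀).
PS = (0.514 − 0.147) / (1 − 0.147) = 0.367 / 0.853 ≈ 0.4302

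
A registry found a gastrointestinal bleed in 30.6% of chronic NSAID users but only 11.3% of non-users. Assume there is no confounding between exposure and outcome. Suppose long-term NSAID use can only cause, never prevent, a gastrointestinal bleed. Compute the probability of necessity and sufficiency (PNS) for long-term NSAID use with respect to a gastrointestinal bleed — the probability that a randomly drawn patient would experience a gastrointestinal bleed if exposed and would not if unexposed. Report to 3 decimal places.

p₁ = 0.306, p₀ = 0.113.
Under exogeneity and monotonicity, PNS = p₁ − p₀.
PNS = 0.306 − 0.113 = 0.193

PNS ≈ 0.193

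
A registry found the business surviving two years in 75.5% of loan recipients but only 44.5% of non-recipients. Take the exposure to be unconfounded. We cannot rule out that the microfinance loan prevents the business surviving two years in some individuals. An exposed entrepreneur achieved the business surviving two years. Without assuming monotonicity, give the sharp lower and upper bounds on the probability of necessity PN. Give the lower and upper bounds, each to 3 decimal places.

p₁ = 0.755, p₀ = 0.445.
Under exogeneity alone the bounds on PN are max{0,(p₁−p₀)/p₁} ≤ PN ≤ min{1,(1−p₀)/p₁}.
  lower = (p₁ − p₀)/p₁ = 0.31 / 0.755 ≈ 0.4106
  upper = min{1, (1 − p₀)/p₁} = 0.555 / 0.755 ≈ 0.7351

0.411 ≤ PN ≤ 0.735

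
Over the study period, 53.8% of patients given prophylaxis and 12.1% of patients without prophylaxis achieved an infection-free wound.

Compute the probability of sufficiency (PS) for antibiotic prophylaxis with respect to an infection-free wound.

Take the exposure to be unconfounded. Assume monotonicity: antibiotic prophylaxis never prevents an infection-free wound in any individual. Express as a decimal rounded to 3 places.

p₁ = 0.538, p₀ = 0.121.
Under exogeneity and monotonicity, PS = (p₁ − p₀) / (1 − p₀).
PS = (0.538 − 0.121) / (1 − 0.121) = 0.417 / 0.879 ≈ 0.4744

PS ≈ 0.474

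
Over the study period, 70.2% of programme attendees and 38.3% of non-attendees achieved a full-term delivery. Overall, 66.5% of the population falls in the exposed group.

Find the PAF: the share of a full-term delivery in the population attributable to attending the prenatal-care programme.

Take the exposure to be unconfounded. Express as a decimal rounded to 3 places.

p₁ = 0.702, p₀ = 0.383.
Overall risk P(Y=1) = π·p₁ + (1−π)·p₀ = 0.665×0.702 + 0.335×0.383 = 0.59514.
Under exogeneity, PAF = [P(Y=1) − p₀] / P(Y=1).
PAF = (0.59514 − 0.383) / 0.59514 ≈ 0.3564

PAF ≈ 0.356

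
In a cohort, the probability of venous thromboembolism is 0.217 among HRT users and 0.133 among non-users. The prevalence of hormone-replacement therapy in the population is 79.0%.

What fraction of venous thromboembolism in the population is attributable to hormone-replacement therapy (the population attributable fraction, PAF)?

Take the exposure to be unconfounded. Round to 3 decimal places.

PAF ≈ 0.333

Let p₁ = 0.217, p₀ = 0.133.
Overall risk P(Y=1) = π·p₁ + (1−π)·p₀ = 0.79×0.217 + 0.21×0.133 = 0.19936.
Under exogeneity, PAF = [P(Y=1) − p₀] / P(Y=1).
PAF = (0.19936 − 0.133) / 0.19936 ≈ 0.3329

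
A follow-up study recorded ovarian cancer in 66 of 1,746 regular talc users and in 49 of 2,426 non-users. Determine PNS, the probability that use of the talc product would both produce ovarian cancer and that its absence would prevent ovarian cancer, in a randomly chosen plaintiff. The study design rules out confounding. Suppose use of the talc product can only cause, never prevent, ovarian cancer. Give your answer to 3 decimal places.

p₁ = P(outcome | exposed) = 66/1746 = 0.037801
p₀ = P(outcome | unexposed) = 49/2426 = 0.020198
Under exogeneity and monotonicity, PNS = p₁ − p₀.
PNS = 0.037801 − 0.020198 = 0.017603

PNS ≈ 0.018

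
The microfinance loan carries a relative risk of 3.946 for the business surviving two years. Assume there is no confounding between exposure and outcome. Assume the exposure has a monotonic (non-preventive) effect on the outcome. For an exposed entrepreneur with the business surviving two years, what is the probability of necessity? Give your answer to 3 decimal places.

PN ≈ 0.747

Under exogeneity and monotonicity, PN = (RR − 1) / RR = 1 − 1/RR.
PN = (3.946 − 1) / 3.946 = 2.946 / 3.946 ≈ 0.7466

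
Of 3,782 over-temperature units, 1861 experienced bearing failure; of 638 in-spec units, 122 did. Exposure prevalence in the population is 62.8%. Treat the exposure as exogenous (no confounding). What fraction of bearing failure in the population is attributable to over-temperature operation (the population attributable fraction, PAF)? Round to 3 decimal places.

PAF ≈ 0.497

p₁ = P(outcome | exposed) = 1861/3782 = 0.49207
p₀ = P(outcome | unexposed) = 122/638 = 0.19122
Overall risk P(Y=1) = π·p₁ + (1−π)·p₀ = 0.628×0.49207 + 0.372×0.19122 = 0.38015.
Under exogeneity, PAF = [P(Y=1) − p₀] / P(Y=1).
PAF = (0.38015 − 0.19122) / 0.38015 ≈ 0.4970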